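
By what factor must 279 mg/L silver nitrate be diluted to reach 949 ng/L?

2.94 × 10⁵

Factor = C₀/C_target = 279 mg/L / 949 ng/L = 2.94 × 10⁵.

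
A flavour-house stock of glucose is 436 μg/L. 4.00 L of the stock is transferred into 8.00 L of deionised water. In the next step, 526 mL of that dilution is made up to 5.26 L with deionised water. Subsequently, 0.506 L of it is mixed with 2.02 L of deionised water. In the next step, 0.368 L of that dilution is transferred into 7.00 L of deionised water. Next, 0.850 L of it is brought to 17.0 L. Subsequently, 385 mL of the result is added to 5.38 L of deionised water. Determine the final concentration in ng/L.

Overall dilution factor = 3 × 10 × 4.992 × 20.02 × 20 × 14.97 = 8.98 × 10⁵.
436 μg/L / 8.98 × 10⁵ = 4.86 × 10⁻⁴ μg/L = 0.486 ng/L.

0.486 ng/L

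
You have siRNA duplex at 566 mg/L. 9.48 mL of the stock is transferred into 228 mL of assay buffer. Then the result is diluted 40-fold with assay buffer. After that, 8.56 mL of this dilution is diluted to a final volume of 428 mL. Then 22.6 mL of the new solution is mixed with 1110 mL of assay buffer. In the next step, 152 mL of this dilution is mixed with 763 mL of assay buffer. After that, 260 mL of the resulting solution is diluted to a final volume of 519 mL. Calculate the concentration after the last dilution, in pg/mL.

Overall dilution factor = 25.05 × 40 × 50 × 50.12 × 6.020 × 1.996 = 3.02 × 10⁷.
566 mg/L / 3.02 × 10⁷ = 1.88 × 10⁻⁵ mg/L = 18.8 pg/mL.

18.8 pg/mL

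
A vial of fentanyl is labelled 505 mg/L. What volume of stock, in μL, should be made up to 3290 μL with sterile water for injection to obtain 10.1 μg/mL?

10.1 μg/mL = 10.1 mg/L.
V₁ = C₂V₂/C₁ = 10.1 × 3290 / 505 = 65.8 μL.

65.8 μL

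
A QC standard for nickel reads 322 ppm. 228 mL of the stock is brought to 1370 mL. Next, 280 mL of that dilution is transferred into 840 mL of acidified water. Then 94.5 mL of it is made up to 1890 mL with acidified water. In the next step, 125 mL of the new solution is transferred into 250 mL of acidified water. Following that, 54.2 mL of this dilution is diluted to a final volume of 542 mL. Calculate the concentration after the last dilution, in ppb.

22.3 ppb

Overall dilution factor = 6.009 × 4 × 20 × 3 × 10 = 1.44 × 10⁴.
322 ppm / 1.44 × 10⁴ = 0.0223 ppm = 22.3 ppb.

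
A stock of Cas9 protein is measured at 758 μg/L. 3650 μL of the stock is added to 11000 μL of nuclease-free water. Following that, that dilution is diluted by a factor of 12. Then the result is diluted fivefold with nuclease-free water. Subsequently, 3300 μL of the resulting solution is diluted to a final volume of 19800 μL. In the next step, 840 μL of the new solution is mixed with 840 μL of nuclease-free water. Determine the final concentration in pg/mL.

262 pg/mL

Overall dilution factor = 4.014 × 12 × 5 × 6 × 2 = 2890.
758 μg/L / 2890 = 0.262 μg/L = 262 pg/mL.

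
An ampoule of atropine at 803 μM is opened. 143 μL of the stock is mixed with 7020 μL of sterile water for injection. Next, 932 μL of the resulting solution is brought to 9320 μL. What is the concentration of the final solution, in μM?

1.60 μM

Overall dilution factor = 50.09 × 10 = 501.
803 μM / 501 = 1.60 μM.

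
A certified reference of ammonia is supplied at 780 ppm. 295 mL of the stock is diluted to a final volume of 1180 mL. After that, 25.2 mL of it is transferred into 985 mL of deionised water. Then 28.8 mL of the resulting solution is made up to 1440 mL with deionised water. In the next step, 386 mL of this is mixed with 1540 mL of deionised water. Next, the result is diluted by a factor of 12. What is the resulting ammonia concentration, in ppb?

1.62 ppb

Overall dilution factor = 4 × 40.09 × 50 × 4.990 × 12 = 4.80 × 10⁵.
780 ppm / 4.80 × 10⁵ = 1.62 × 10⁻³ ppm = 1.62 ppb.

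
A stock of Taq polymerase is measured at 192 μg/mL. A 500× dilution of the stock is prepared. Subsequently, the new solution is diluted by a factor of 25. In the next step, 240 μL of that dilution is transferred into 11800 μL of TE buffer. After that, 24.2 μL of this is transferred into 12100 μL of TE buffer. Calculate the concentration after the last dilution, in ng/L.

0.611 ng/L

Overall dilution factor = 500 × 25 × 50.17 × 501 = 3.14 × 10⁸.
192 μg/mL / 3.14 × 10⁸ = 6.11 × 10⁻⁷ μg/mL = 0.611 ng/L.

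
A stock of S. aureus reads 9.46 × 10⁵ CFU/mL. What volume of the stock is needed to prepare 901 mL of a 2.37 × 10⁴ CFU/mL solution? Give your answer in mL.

V₁ = C₂V₂/C₁ = 2.37 × 10⁴ × 901 / 9.46 × 10⁵ = 22.6 mL.

22.6 mL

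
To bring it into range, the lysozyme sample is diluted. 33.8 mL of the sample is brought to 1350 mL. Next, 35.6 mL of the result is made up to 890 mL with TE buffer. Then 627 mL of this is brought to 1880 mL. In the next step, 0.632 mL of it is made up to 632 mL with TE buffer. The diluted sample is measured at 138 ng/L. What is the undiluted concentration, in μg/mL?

Overall dilution factor = 39.94 × 25 × 2.998 × 1000 = 2.99 × 10⁶.
Original = 138 ng/L × 2.99 × 10⁶ = 4.13 × 10⁸ ng/L = 413 μg/mL.

413 μg/mL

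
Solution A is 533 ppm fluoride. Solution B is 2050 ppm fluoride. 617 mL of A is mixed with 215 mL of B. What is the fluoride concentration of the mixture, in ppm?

925 ppm

C_mix = (C_A·V_A + C_B·V_B)/(V_A + V_B) = (533×617 + 2050×215) / 832.0 = 925 ppm.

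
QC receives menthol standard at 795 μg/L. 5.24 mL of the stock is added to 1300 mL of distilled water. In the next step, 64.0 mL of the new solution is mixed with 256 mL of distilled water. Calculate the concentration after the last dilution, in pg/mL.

638 pg/mL

Overall dilution factor = 249.1 × 5 = 1245.
795 μg/L / 1245 = 0.638 μg/L = 638 pg/mL.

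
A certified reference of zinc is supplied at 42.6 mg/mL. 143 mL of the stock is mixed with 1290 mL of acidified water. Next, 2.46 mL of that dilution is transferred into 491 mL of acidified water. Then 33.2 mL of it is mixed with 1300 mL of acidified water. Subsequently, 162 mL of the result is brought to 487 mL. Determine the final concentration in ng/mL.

176 ng/mL

Overall dilution factor = 10.02 × 200.6 × 40.16 × 3.006 = 2.43 × 10⁵.
42.6 mg/mL / 2.43 × 10⁵ = 1.76 × 10⁻⁴ mg/mL = 176 ng/mL.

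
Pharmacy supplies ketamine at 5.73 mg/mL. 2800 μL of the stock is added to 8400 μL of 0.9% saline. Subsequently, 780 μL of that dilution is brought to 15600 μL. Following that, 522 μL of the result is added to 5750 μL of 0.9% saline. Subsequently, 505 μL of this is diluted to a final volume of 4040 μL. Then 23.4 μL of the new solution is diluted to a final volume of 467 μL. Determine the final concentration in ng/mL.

Overall dilution factor = 4 × 20 × 12.02 × 8 × 19.96 = 1.53 × 10⁵.
5.73 mg/mL / 1.53 × 10⁵ = 3.73 × 10⁻⁵ mg/mL = 37.3 ng/mL.

37.3 ng/mL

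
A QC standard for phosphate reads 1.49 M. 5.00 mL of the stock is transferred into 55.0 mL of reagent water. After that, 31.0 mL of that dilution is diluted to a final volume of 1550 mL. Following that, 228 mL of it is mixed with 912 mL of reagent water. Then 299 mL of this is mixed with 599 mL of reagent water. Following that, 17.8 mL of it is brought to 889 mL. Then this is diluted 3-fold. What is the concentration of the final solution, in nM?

1100 nM

Overall dilution factor = 12 × 50 × 5 × 3.003 × 49.94 × 3 = 1.35 × 10⁶.
1.49 M / 1.35 × 10⁶ = 1.10 × 10⁻⁶ M = 1100 nM.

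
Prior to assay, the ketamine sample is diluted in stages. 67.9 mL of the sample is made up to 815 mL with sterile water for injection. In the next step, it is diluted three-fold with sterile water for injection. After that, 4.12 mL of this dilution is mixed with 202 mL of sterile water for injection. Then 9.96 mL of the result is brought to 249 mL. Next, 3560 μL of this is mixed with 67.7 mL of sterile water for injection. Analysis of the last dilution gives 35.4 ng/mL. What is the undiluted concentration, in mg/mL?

Overall dilution factor = 12.00 × 3 × 50.03 × 25 × 20.02 = 9.02 × 10⁵.
Original = 35.4 ng/mL × 9.02 × 10⁵ = 3.19 × 10⁷ ng/mL = 31.9 mg/mL.

31.9 mg/mL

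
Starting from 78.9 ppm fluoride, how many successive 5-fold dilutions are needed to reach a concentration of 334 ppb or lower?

Need 5ⁿ ≥ 236, so n ≥ log(236)/log(5) = 3.40.
Minimum whole steps: n = 4.

4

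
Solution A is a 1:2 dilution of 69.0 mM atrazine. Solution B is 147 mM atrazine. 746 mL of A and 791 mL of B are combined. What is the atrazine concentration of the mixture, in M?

C_A = 69.0 mM / 2 = 34.5 mM.
C_mix = (C_A·V_A + C_B·V_B)/(V_A + V_B) = (34.5×746 + 147×791) / 1537 = 92.4 mM = 0.0924 M.

0.0924 M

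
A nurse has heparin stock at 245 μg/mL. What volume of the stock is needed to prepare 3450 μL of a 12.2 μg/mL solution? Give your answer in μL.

V₁ = C₂V₂/C₁ = 12.2 × 3450 / 245 = 172 μL.

172 μL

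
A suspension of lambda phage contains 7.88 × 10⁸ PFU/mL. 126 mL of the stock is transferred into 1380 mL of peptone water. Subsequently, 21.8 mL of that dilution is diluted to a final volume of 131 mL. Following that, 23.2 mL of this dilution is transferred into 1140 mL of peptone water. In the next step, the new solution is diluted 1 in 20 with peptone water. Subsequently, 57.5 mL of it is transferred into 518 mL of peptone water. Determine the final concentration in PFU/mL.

1090 PFU/mL

Overall dilution factor = 11.95 × 6.009 × 50.14 × 20 × 10.01 = 7.21 × 10⁵.
7.88 × 10⁸ PFU/mL / 7.21 × 10⁵ = 1090 PFU/mL.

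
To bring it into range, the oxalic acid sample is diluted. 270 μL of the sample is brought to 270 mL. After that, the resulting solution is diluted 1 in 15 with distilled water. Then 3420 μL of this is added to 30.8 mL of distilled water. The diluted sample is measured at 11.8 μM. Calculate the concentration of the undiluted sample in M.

1.77 M

Overall dilution factor = 1000 × 15 × 10.01 = 1.50 × 10⁵.
Original = 11.8 μM × 1.50 × 10⁵ = 1.77 × 10⁶ μM = 1.77 M.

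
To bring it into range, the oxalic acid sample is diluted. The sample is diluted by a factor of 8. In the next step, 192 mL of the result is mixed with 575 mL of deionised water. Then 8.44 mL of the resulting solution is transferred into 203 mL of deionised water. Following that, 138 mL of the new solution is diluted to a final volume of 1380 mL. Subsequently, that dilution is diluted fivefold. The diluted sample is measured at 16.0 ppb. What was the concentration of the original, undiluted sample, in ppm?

640 ppm

Overall dilution factor = 8 × 3.995 × 25.05 × 10 × 5 = 4.00 × 10⁴.
Original = 16.0 ppb × 4.00 × 10⁴ = 6.40 × 10⁵ ppb = 640 ppm.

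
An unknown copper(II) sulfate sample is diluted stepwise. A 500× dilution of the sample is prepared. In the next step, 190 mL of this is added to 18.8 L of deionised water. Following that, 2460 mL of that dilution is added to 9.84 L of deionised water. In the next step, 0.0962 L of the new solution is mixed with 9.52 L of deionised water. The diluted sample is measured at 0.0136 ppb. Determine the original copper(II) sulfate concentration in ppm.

Overall dilution factor = 500 × 99.95 × 5 × 99.96 = 2.50 × 10⁷.
Original = 0.0136 ppb × 2.50 × 10⁷ = 3.40 × 10⁵ ppb = 340 ppm.

340 ppm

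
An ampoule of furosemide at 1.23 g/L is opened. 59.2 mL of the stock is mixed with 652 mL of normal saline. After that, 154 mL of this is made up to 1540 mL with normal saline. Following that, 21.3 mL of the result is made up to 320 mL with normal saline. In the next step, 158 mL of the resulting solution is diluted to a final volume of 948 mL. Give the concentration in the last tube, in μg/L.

114 μg/L

Overall dilution factor = 12.01 × 10 × 15.02 × 6 = 1.08 × 10⁴.
1.23 g/L / 1.08 × 10⁴ = 1.14 × 10⁻⁴ g/L = 114 μg/L.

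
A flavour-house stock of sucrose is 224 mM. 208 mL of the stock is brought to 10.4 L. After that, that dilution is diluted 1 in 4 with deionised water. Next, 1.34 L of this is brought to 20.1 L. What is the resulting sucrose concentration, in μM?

74.7 μM

Overall dilution factor = 50 × 4 × 15 = 3000.
224 mM / 3000 = 0.0747 mM = 74.7 μM.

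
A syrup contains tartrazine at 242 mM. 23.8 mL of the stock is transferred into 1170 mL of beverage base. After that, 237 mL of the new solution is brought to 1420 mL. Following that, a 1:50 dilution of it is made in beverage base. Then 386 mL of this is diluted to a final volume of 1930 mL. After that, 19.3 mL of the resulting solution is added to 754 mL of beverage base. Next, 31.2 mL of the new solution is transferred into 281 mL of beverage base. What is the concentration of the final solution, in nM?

Overall dilution factor = 50.16 × 5.992 × 50 × 5 × 40.07 × 10.01 = 3.01 × 10⁷.
242 mM / 3.01 × 10⁷ = 8.03 × 10⁻⁶ mM = 8.03 nM.

8.03 nM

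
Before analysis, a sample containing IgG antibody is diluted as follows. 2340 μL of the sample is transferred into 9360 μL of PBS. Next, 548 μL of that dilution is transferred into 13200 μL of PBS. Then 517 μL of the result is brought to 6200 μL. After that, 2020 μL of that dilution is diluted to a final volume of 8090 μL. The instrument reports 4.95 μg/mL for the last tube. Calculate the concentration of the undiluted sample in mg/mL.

29.8 mg/mL

Overall dilution factor = 5 × 25.09 × 11.99 × 4.005 = 6025.
Original = 4.95 μg/mL × 6025 = 2.98 × 10⁴ μg/mL = 29.8 mg/mL.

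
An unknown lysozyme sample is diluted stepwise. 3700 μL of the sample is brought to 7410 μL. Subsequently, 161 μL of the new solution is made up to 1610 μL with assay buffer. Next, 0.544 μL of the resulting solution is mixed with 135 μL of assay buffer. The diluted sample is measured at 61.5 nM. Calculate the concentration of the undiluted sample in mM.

Overall dilution factor = 2.003 × 10 × 249.2 = 4990.
Original = 61.5 nM × 4990 = 3.07 × 10⁵ nM = 0.307 mM.

0.307 mM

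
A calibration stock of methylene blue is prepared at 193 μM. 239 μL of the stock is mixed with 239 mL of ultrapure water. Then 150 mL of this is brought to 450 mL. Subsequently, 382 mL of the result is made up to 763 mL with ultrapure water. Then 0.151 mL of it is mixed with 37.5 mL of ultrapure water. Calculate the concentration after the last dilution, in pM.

Overall dilution factor = 1001 × 3 × 1.997 × 249.3 = 1.50 × 10⁶.
193 μM / 1.50 × 10⁶ = 1.29 × 10⁻⁴ μM = 129 pM.

129 pM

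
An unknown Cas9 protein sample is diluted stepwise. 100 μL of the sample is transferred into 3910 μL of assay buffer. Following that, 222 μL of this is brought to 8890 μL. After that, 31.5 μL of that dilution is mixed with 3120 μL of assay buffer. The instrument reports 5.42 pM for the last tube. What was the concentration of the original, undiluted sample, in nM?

871 nM

Overall dilution factor = 40.10 × 40.05 × 100.0 = 1.61 × 10⁵.
Original = 5.42 pM × 1.61 × 10⁵ = 8.71 × 10⁵ pM = 871 nM.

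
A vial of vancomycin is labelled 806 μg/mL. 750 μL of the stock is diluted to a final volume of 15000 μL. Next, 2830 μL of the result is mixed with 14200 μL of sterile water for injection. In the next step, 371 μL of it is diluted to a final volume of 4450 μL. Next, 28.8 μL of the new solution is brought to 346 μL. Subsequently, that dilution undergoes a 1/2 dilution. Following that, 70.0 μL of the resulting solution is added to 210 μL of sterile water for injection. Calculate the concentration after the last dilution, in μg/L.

5.81 μg/L

Overall dilution factor = 20 × 6.018 × 11.99 × 12.01 × 2 × 4 = 1.39 × 10⁵.
806 μg/mL / 1.39 × 10⁵ = 5.81 × 10⁻³ μg/mL = 5.81 μg/L.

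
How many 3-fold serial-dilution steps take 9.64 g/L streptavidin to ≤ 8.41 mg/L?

Need 3ⁿ ≥ 1146, so n ≥ log(1146)/log(3) = 6.41.
Minimum whole steps: n = 7.

7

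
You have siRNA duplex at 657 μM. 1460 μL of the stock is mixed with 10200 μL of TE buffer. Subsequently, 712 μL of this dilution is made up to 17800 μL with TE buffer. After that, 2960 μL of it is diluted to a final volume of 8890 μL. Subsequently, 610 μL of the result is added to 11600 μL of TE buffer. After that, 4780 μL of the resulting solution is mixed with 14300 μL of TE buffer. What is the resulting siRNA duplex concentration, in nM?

13.7 nM

Overall dilution factor = 7.986 × 25 × 3.003 × 20.02 × 3.992 = 4.79 × 10⁴.
657 μM / 4.79 × 10⁴ = 0.0137 μM = 13.7 nM.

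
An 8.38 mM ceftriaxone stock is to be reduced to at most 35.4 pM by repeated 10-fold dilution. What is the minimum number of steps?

Need 10ⁿ ≥ 2.37 × 10⁸, so n ≥ log(2.37 × 10⁸)/log(10) = 8.37.
Minimum whole steps: n = 9.

9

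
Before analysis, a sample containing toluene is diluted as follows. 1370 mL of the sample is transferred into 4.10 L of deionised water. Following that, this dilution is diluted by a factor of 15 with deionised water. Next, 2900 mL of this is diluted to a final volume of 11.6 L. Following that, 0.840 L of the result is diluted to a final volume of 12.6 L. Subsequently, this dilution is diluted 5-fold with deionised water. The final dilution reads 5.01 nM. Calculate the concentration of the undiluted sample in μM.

90.0 μM

Overall dilution factor = 3.993 × 15 × 4 × 15 × 5 = 1.80 × 10⁴.
Original = 5.01 nM × 1.80 × 10⁴ = 9.00 × 10⁴ nM = 90.0 μM.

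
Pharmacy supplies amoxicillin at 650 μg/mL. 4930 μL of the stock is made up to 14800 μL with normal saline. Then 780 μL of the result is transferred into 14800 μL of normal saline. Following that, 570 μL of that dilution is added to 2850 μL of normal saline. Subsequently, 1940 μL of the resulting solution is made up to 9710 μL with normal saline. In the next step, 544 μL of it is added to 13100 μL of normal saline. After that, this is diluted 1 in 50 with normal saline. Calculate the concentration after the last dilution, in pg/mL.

288 pg/mL

Overall dilution factor = 3.002 × 19.97 × 6 × 5.005 × 25.08 × 50 = 2.26 × 10⁶.
650 μg/mL / 2.26 × 10⁶ = 2.88 × 10⁻⁴ μg/mL = 288 pg/mL.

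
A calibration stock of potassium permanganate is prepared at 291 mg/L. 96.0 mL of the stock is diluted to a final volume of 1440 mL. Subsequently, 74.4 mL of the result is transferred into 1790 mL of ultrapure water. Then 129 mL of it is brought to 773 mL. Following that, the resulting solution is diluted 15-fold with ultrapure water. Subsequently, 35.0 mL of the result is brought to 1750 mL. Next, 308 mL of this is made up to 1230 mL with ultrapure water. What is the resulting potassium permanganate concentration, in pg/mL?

Overall dilution factor = 15 × 25.06 × 5.992 × 15 × 50 × 3.994 = 6.75 × 10⁶.
291 mg/L / 6.75 × 10⁶ = 4.31 × 10⁻⁵ mg/L = 43.1 pg/mL.

43.1 pg/mL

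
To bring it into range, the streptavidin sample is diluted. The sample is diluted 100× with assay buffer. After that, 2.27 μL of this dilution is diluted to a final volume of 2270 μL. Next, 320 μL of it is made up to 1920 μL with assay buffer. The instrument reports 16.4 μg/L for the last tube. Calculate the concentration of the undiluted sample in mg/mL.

9.84 mg/mL

Overall dilution factor = 100 × 1000 × 6 = 6.00 × 10⁵.
Original = 16.4 μg/L × 6.00 × 10⁵ = 9.84 × 10⁶ μg/L = 9.84 mg/mL.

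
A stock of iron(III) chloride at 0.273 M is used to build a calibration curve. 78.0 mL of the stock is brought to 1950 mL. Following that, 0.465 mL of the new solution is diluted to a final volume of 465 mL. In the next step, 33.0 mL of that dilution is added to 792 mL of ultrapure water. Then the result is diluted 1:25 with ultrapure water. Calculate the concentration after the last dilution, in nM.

17.5 nM

Overall dilution factor = 25 × 1000 × 25 × 25 = 1.56 × 10⁷.
0.273 M / 1.56 × 10⁷ = 1.75 × 10⁻⁸ M = 17.5 nM.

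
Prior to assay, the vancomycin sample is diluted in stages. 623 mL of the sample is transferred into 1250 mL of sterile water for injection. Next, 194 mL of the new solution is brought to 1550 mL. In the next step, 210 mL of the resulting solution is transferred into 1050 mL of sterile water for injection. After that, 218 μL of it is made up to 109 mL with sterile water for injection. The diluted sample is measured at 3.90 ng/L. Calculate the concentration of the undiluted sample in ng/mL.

Overall dilution factor = 3.006 × 7.990 × 6 × 500 = 7.21 × 10⁴.
Original = 3.90 ng/L × 7.21 × 10⁴ = 2.81 × 10⁵ ng/L = 281 ng/mL.

281 ng/mL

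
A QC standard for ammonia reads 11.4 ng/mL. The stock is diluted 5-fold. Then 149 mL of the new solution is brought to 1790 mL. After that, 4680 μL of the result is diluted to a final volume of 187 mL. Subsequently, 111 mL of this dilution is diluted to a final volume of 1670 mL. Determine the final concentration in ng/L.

0.316 ng/L

Overall dilution factor = 5 × 12.01 × 39.96 × 15.05 = 3.61 × 10⁴.
11.4 ng/mL / 3.61 × 10⁴ = 3.16 × 10⁻⁴ ng/mL = 0.316 ng/L.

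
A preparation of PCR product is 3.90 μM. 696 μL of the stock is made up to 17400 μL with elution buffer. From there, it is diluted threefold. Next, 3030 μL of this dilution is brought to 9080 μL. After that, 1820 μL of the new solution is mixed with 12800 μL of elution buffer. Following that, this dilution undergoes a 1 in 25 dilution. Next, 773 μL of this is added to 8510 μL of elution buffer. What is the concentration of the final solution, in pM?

Overall dilution factor = 25 × 3 × 2.997 × 8.033 × 25 × 12.01 = 5.42 × 10⁵.
3.90 μM / 5.42 × 10⁵ = 7.20 × 10⁻⁶ μM = 7.20 pM.

7.20 pM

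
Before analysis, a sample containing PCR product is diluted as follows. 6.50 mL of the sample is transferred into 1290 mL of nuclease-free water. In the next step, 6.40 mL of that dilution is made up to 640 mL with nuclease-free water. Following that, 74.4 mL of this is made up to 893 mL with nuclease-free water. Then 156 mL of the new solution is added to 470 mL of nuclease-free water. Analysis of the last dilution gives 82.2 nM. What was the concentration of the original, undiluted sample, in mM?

Overall dilution factor = 199.5 × 100 × 12.00 × 4.013 = 9.61 × 10⁵.
Original = 82.2 nM × 9.61 × 10⁵ = 7.90 × 10⁷ nM = 79.0 mM.

79.0 mM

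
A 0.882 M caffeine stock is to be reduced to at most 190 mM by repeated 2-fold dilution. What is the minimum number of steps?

3

Need 2ⁿ ≥ 4.64, so n ≥ log(4.64)/log(2) = 2.21.
Minimum whole steps: n = 3.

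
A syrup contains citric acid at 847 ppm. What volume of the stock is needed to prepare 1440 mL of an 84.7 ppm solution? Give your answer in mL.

V₁ = C₂V₂/C₁ = 84.7 × 1440 / 847 = 144 mL.

144 mL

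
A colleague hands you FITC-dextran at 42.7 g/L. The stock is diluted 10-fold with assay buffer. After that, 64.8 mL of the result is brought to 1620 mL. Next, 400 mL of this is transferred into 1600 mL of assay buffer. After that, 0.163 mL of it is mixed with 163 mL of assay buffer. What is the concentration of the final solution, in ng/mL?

Overall dilution factor = 10 × 25 × 5 × 1001 = 1.25 × 10⁶.
42.7 g/L / 1.25 × 10⁶ = 3.41 × 10⁻⁵ g/L = 34.1 ng/mL.

34.1 ng/mL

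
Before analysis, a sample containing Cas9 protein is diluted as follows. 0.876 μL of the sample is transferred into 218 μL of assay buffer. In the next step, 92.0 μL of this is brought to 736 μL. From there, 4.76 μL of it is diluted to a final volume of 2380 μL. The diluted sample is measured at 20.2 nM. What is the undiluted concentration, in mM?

Overall dilution factor = 249.9 × 8 × 500 = 9.99 × 10⁵.
Original = 20.2 nM × 9.99 × 10⁵ = 2.02 × 10⁷ nM = 20.2 mM.

20.2 mM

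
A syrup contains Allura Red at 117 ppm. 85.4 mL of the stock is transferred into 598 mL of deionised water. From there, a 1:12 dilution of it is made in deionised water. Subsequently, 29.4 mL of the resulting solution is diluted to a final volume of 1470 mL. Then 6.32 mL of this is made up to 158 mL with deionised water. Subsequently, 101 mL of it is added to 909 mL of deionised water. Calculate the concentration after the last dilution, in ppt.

97.5 ppt

Overall dilution factor = 8.002 × 12 × 50 × 25 × 10 = 1.20 × 10⁶.
117 ppm / 1.20 × 10⁶ = 9.75 × 10⁻⁵ ppm = 97.5 ppt.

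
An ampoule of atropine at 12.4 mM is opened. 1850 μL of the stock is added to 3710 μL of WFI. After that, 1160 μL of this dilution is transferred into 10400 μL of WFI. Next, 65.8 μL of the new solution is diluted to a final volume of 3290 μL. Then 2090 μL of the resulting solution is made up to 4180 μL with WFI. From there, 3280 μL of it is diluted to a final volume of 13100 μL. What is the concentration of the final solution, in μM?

Overall dilution factor = 3.005 × 9.966 × 50 × 2 × 3.994 = 1.20 × 10⁴.
12.4 mM / 1.20 × 10⁴ = 1.04 × 10⁻³ mM = 1.04 μM.

1.04 μM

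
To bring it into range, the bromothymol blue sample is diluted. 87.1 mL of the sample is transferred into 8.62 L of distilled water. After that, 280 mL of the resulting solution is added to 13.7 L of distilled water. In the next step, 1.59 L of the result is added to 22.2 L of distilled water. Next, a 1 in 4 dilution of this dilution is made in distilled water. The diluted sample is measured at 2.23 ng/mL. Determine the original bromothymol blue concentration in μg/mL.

Overall dilution factor = 99.97 × 49.93 × 14.96 × 4 = 2.99 × 10⁵.
Original = 2.23 ng/mL × 2.99 × 10⁵ = 6.66 × 10⁵ ng/mL = 666 μg/mL.

666 μg/mL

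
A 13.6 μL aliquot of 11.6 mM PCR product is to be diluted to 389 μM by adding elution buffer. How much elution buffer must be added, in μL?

392 μL

389 μM = 0.389 mM.
V₂ = C₁V₁/C₂ = 11.6 × 13.6 / 0.389 = 406 μL.
Diluent to add = V₂ − V₁ = 406 − 13.6 = 392 μL.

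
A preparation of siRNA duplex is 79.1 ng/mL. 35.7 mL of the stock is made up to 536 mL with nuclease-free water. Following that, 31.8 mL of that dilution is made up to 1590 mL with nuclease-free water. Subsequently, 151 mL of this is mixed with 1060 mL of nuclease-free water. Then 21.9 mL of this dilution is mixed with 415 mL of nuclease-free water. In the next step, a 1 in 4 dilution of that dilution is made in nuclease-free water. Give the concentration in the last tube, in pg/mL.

0.165 pg/mL

Overall dilution factor = 15.01 × 50 × 8.020 × 19.95 × 4 = 4.80 × 10⁵.
79.1 ng/mL / 4.80 × 10⁵ = 1.65 × 10⁻⁴ ng/mL = 0.165 pg/mL.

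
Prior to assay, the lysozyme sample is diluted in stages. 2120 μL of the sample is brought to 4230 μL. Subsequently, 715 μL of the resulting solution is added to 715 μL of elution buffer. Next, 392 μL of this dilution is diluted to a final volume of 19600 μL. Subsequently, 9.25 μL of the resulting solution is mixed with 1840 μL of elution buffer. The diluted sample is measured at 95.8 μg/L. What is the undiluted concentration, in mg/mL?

Overall dilution factor = 1.995 × 2 × 50 × 199.9 = 3.99 × 10⁴.
Original = 95.8 μg/L × 3.99 × 10⁴ = 3.82 × 10⁶ μg/L = 3.82 mg/mL.

3.82 mg/mL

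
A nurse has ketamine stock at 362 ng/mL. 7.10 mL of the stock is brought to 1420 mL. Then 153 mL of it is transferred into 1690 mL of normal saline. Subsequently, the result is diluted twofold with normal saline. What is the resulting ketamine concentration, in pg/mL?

Overall dilution factor = 200 × 12.05 × 2 = 4818.
362 ng/mL / 4818 = 0.0751 ng/mL = 75.1 pg/mL.

75.1 pg/mL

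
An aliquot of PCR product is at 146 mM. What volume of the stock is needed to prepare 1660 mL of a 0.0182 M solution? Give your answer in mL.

207 mL

0.0182 M = 18.2 mM.
V₁ = C₂V₂/C₁ = 18.2 × 1660 / 146 = 207 mL.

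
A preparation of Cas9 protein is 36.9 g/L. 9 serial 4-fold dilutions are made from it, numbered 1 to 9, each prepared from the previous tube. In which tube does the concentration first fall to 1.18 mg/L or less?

Tube n has concentration 36.9 g/L / 4ⁿ.
Need 4ⁿ ≥ 36.9 g/L / 1.18 mg/L = 3.13 × 10⁴, so n ≥ 7.47.
First such tube: n = 8.

tube 8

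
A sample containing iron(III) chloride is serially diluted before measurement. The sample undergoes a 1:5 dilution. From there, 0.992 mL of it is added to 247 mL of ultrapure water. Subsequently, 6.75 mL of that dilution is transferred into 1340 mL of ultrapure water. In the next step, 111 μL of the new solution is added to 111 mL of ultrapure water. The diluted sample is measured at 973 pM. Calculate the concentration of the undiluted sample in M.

Overall dilution factor = 5 × 250.0 × 199.5 × 1001 = 2.50 × 10⁸.
Original = 973 pM × 2.50 × 10⁸ = 2.43 × 10¹¹ pM = 0.243 M.

0.243 M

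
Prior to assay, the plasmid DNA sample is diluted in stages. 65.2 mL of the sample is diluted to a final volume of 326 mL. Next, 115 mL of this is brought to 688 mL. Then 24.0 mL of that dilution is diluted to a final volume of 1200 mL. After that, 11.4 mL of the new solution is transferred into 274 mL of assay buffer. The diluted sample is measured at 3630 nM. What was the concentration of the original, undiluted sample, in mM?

136 mM

Overall dilution factor = 5 × 5.983 × 50 × 25.04 = 3.74 × 10⁴.
Original = 3630 nM × 3.74 × 10⁴ = 1.36 × 10⁸ nM = 136 mM.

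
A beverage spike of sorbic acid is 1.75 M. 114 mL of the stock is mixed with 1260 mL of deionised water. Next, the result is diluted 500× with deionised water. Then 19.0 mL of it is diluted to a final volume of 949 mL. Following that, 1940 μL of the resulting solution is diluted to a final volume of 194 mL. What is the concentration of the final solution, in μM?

Overall dilution factor = 12.05 × 500 × 49.95 × 100 = 3.01 × 10⁷.
1.75 M / 3.01 × 10⁷ = 5.81 × 10⁻⁸ M = 0.0581 μM.

0.0581 μM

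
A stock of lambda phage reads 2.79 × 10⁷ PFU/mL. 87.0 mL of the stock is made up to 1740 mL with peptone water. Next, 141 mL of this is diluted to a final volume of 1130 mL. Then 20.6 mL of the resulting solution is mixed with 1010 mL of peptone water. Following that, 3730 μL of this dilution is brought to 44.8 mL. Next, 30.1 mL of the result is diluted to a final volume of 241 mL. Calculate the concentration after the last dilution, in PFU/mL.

Overall dilution factor = 20 × 8.014 × 50.03 × 12.01 × 8.007 = 7.71 × 10⁵.
2.79 × 10⁷ PFU/mL / 7.71 × 10⁵ = 36.2 PFU/mL.

36.2 PFU/mL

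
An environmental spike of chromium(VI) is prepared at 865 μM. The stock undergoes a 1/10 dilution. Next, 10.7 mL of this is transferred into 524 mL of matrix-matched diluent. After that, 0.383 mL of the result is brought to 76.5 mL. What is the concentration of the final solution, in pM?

Overall dilution factor = 10 × 49.97 × 199.7 = 9.98 × 10⁴.
865 μM / 9.98 × 10⁴ = 8.67 × 10⁻³ μM = 8670 pM.

8670 pM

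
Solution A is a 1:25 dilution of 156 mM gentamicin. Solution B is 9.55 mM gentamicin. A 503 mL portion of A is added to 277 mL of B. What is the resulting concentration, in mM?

7.42 mM

C_A = 156 mM / 25 = 6.24 mM.
C_mix = (C_A·V_A + C_B·V_B)/(V_A + V_B) = (6.24×503 + 9.55×277) / 780.0 = 7.42 mM.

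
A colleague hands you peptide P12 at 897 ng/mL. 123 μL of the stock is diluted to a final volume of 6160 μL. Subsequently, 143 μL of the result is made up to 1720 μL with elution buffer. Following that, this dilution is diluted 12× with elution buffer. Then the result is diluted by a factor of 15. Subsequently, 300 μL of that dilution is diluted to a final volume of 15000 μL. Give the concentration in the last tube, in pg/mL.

0.165 pg/mL

Overall dilution factor = 50.08 × 12.03 × 12 × 15 × 50 = 5.42 × 10⁶.
897 ng/mL / 5.42 × 10⁶ = 1.65 × 10⁻⁴ ng/mL = 0.165 pg/mL.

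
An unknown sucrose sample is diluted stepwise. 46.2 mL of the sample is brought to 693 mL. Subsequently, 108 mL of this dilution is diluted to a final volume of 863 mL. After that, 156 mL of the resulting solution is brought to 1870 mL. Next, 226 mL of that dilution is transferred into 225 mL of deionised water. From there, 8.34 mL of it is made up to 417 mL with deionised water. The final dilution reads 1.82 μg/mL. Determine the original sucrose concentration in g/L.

261 g/L

Overall dilution factor = 15 × 7.991 × 11.99 × 1.996 × 50 = 1.43 × 10⁵.
Original = 1.82 μg/mL × 1.43 × 10⁵ = 2.61 × 10⁵ μg/mL = 261 g/L.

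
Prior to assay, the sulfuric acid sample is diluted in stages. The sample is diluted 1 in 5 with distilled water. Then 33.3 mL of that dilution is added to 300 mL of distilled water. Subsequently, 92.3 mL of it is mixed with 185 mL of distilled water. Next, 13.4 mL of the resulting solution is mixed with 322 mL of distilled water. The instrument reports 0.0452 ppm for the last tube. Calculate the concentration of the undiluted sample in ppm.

Overall dilution factor = 5 × 10.01 × 3.004 × 25.03 = 3763.
Original = 0.0452 ppm × 3763 = 170 ppm.

170 ppm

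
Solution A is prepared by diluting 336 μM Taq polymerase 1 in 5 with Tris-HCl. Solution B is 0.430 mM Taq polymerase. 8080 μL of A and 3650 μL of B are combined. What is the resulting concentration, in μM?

180 μM

C_A = 336 μM / 5 = 67.2 μM.
C_B = 0.430 mM = 430 μM.
C_mix = (C_A·V_A + C_B·V_B)/(V_A + V_B) = (67.2×8080 + 430×3650) / 11730 = 180 μM.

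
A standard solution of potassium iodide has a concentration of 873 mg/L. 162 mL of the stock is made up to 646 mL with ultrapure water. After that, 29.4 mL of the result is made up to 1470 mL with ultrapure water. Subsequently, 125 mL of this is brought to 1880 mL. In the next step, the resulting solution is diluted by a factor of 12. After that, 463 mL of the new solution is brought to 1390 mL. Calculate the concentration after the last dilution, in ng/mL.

Overall dilution factor = 3.988 × 50 × 15.04 × 12 × 3.002 = 1.08 × 10⁵.
873 mg/L / 1.08 × 10⁵ = 8.08 × 10⁻³ mg/L = 8.08 ng/mL.

8.08 ng/mL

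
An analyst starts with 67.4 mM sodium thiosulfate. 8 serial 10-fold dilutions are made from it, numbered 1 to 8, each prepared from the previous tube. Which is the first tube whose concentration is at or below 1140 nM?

Tube n has concentration 67.4 mM / 10ⁿ.
Need 10ⁿ ≥ 67.4 mM / 1140 nM = 5.91 × 10⁴, so n ≥ 4.77.
First such tube: n = 5.

tube 5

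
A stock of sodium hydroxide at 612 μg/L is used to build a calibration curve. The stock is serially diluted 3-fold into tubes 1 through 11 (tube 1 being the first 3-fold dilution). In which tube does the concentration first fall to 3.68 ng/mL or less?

Tube n has concentration 612 μg/L / 3ⁿ.
Need 3ⁿ ≥ 612 μg/L / 3.68 ng/mL = 166, so n ≥ 4.65.
First such tube: n = 5.

tube 5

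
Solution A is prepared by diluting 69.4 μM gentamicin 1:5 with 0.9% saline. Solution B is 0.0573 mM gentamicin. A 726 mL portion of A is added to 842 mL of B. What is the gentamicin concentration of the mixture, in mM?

C_A = 69.4 μM / 5 = 13.9 μM.
C_B = 0.0573 mM = 57.3 μM.
C_mix = (C_A·V_A + C_B·V_B)/(V_A + V_B) = (13.9×726 + 57.3×842) / 1568 = 37.2 μM = 0.0372 mM.

0.0372 mM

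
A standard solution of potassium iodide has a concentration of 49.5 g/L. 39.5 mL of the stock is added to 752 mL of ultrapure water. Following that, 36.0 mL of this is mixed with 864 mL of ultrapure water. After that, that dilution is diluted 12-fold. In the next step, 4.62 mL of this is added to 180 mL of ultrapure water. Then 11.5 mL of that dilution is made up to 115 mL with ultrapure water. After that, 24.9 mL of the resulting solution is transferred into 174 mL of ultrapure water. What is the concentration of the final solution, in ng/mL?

Overall dilution factor = 20.04 × 25 × 12 × 39.96 × 10 × 7.988 = 1.92 × 10⁷.
49.5 g/L / 1.92 × 10⁷ = 2.58 × 10⁻⁶ g/L = 2.58 ng/mL.

2.58 ng/mL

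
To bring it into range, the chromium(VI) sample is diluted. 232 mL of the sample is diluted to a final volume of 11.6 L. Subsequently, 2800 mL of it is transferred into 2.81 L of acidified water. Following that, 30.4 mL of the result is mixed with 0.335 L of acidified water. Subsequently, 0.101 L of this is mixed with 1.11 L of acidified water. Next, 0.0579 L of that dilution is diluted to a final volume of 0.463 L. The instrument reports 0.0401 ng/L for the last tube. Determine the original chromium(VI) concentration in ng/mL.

Overall dilution factor = 50 × 2.004 × 12.02 × 11.99 × 7.997 = 1.15 × 10⁵.
Original = 0.0401 ng/L × 1.15 × 10⁵ = 4630 ng/L = 4.63 ng/mL.

4.63 ng/mL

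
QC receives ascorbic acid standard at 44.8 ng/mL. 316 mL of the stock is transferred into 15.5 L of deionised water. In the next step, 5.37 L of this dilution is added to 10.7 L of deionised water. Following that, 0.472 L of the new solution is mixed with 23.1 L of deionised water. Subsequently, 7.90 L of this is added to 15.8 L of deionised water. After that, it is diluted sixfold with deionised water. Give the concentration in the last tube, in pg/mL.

0.333 pg/mL

Overall dilution factor = 50.05 × 2.993 × 49.94 × 3 × 6 = 1.35 × 10⁵.
44.8 ng/mL / 1.35 × 10⁵ = 3.33 × 10⁻⁴ ng/mL = 0.333 pg/mL.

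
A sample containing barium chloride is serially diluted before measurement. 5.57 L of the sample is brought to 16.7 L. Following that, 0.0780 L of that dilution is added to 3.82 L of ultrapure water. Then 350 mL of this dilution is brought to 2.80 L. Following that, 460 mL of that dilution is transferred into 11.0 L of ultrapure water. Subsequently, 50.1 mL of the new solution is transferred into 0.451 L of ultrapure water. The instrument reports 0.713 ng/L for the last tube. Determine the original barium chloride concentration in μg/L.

Overall dilution factor = 2.998 × 49.97 × 8 × 24.91 × 10.00 = 2.99 × 10⁵.
Original = 0.713 ng/L × 2.99 × 10⁵ = 2.13 × 10⁵ ng/L = 213 μg/L.

213 μg/L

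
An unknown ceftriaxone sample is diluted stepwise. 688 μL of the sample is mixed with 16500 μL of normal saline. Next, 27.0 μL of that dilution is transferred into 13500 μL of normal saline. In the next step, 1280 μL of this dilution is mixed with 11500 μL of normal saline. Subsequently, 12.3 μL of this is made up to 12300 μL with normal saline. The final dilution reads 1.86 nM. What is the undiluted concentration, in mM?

Overall dilution factor = 24.98 × 501 × 9.984 × 1000 = 1.25 × 10⁸.
Original = 1.86 nM × 1.25 × 10⁸ = 2.32 × 10⁸ nM = 232 mM.

232 mM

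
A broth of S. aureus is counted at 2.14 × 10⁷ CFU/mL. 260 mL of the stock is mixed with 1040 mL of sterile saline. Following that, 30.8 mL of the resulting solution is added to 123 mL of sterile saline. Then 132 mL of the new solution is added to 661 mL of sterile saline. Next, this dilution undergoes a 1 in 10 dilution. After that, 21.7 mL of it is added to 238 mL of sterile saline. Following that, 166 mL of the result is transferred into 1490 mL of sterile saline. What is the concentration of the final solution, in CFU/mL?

Overall dilution factor = 5 × 4.994 × 6.008 × 10 × 11.97 × 9.976 = 1.79 × 10⁵.
2.14 × 10⁷ CFU/mL / 1.79 × 10⁵ = 120 CFU/mL.

120 CFU/mL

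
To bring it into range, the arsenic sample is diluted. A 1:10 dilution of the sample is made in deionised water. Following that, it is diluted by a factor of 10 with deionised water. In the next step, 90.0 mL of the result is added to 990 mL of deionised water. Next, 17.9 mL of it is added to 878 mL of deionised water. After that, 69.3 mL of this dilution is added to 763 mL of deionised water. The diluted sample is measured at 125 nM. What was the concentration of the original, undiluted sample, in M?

Overall dilution factor = 10 × 10 × 12 × 50.05 × 12.01 = 7.21 × 10⁵.
Original = 125 nM × 7.21 × 10⁵ = 9.02 × 10⁷ nM = 0.0902 M.

0.0902 M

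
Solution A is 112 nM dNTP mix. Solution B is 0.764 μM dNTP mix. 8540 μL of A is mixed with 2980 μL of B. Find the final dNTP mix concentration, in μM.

C_B = 0.764 μM = 764 nM.
C_mix = (C_A·V_A + C_B·V_B)/(V_A + V_B) = (112×8540 + 764×2980) / 11520 = 281 nM = 0.281 μM.

0.281 μM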